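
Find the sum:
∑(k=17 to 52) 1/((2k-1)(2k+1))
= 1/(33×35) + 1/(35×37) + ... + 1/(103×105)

Partial fractions: 1/((2k-1)(2k+1)) = (1/2)[1/(2k-1) - 1/(2k+1)]
The series telescopes:
= (1/2)[1/33 - 1/105]
= 4/385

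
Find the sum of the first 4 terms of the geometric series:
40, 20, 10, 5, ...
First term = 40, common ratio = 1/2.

Sₙ = a(1 - rⁿ) / (1 - r)
S_4 = 40(1 - (1/2)^4) / (1 - (1/2))
S_4 = 40(1 - (1/16)) / (1/2)
S_4 = 75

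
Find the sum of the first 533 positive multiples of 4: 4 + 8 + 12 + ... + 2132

Factor out 4: = 4(1 + 2 + ... + 533) = 4 × n(n+1)/2
= 4 × 533×534/2
= 4 × 142311
= 569244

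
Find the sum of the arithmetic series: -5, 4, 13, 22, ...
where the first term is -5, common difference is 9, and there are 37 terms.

Sₙ = n/2 × (first + last)
Last term = a + (n-1)d = -5 + (37-1)×9 = 319
S_37 = 37/2 × (-5 + 319)
S_37 = 37/2 × 314 = 5809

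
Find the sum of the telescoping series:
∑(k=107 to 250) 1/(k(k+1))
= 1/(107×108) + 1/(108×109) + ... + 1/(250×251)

Partial fractions: 1/(k(k+1)) = 1/k - 1/(k+1)
The series telescopes:
= (1/107 - 1/108) + (1/108 - 1/109) + ... + (1/250 - 1/251)
= 1/107 - 1/251
= 144/26857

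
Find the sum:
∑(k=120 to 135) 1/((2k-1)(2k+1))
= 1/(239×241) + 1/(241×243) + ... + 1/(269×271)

Partial fractions: 1/((2k-1)(2k+1)) = (1/2)[1/(2k-1) - 1/(2k+1)]
The series telescopes:
= (1/2)[1/239 - 1/271]
= 16/64769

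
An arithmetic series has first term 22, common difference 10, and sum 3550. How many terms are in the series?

Using S = n/2 × [2a + (n-1)d]
3550 = n/2 × [2(22) + (n-1)(10)]
3550 = n/2 × [44 + 10n - 10]
7100 = n × [34 + 10n]
10n² + (34)n - 7100 = 0
Discriminant: Δ = (34)² - 4(10)(-7100) = 1156 + 284000 = 285156
√Δ = 534
n = [-(34) + √Δ] / (2·10) = (-34 + 534) / 20 = 500 / 20 = 25
(The negative root is discarded since n must be a positive integer.)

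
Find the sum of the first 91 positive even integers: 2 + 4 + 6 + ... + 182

Sum of first n even numbers = n(n+1)
= 91×92
= 8372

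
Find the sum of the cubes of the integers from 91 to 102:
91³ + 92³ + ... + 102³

Use ∑_{k=1}^{n} k³ = [n(n+1)/2]², then subtract the first 90 terms.
∑_{k=1}^{102} k³ = [102×103/2]² = 5253² = 27594009
∑_{k=1}^{90} k³ = [90×91/2]² = 4095² = 16769025
∑_{k=91}^{102} k³ = 27594009 - 16769025 = 10824984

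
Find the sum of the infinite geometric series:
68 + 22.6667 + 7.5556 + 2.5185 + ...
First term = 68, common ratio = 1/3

For |r| < 1, S = a / (1 - r)
S = 68 / (1 - (1/3))
S = 68 / (2/3)
S = 102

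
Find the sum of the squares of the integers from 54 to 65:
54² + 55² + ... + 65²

Use ∑_{k=1}^{n} k² = n(n+1)(2n+1)/6, then subtract the first 53 terms.
∑_{k=1}^{65} k² = 65×66×131/6 = 93665
∑_{k=1}^{53} k² = 53×54×107/6 = 51039
∑_{k=54}^{65} k² = 93665 - 51039 = 42626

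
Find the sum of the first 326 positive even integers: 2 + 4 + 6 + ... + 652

Sum of first n even numbers = n(n+1)
= 326×327
= 106602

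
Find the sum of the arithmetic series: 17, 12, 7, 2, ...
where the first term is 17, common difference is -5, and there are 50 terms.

Sₙ = n/2 × (first + last)
Last term = a + (n-1)d = 17 + (50-1)×(-5) = -228
S_50 = 50/2 × (17 + (-228))
S_50 = 50/2 × (-211) = -5275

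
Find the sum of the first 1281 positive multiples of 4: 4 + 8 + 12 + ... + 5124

Factor out 4: = 4(1 + 2 + ... + 1281) = 4 × n(n+1)/2
= 4 × 1281×1282/2
= 4 × 821121
= 3284484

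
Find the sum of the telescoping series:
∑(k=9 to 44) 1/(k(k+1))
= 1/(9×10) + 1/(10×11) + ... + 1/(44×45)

Partial fractions: 1/(k(k+1)) = 1/k - 1/(k+1)
The series telescopes:
= (1/9 - 1/10) + (1/10 - 1/11) + ... + (1/44 - 1/45)
= 1/9 - 1/45
= 4/45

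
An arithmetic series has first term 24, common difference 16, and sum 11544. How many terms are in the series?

Using S = n/2 × [2a + (n-1)d]
11544 = n/2 × [2(24) + (n-1)(16)]
11544 = n/2 × [48 + 16n - 16]
23088 = n × [32 + 16n]
16n² + (32)n - 23088 = 0
Discriminant: Δ = (32)² - 4(16)(-23088) = 1024 + 1477632 = 1478656
√Δ = 1216
n = [-(32) + √Δ] / (2·16) = (-32 + 1216) / 32 = 1184 / 32 = 37
(The negative root is discarded since n must be a positive integer.)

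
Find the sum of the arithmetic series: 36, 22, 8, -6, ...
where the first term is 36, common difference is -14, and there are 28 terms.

Sₙ = n/2 × (first + last)
Last term = a + (n-1)d = 36 + (28-1)×(-14) = -342
S_28 = 28/2 × (36 + (-342))
S_28 = 28/2 × (-306) = -4284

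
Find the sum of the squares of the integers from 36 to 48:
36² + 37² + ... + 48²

Use ∑_{k=1}^{n} k² = n(n+1)(2n+1)/6, then subtract the first 35 terms.
∑_{k=1}^{48} k² = 48×49×97/6 = 38024
∑_{k=1}^{35} k² = 35×36×71/6 = 14910
∑_{k=36}^{48} k² = 38024 - 14910 = 23114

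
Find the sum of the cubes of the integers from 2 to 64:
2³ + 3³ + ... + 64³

Use ∑_{k=1}^{n} k³ = [n(n+1)/2]², then subtract the first 1 terms.
∑_{k=1}^{64} k³ = [64×65/2]² = 2080² = 4326400
∑_{k=1}^{1} k³ = [1×2/2]² = 1² = 1
∑_{k=2}^{64} k³ = 4326400 - 1 = 4326399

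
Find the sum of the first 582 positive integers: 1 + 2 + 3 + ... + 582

Formula: ∑k = n(n+1)/2
= 582×583/2
= 339306/2
= 169653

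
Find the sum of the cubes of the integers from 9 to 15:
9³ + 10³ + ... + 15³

Use ∑_{k=1}^{n} k³ = [n(n+1)/2]², then subtract the first 8 terms.
∑_{k=1}^{15} k³ = [15×16/2]² = 120² = 14400
∑_{k=1}^{8} k³ = [8×9/2]² = 36² = 1296
∑_{k=9}^{15} k³ = 14400 - 1296 = 13104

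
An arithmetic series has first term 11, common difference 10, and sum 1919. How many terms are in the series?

Using S = n/2 × [2a + (n-1)d]
1919 = n/2 × [2(11) + (n-1)(10)]
1919 = n/2 × [22 + 10n - 10]
3838 = n × [12 + 10n]
10n² + (12)n - 3838 = 0
Discriminant: Δ = (12)² - 4(10)(-3838) = 144 + 153520 = 153664
√Δ = 392
n = [-(12) + √Δ] / (2·10) = (-12 + 392) / 20 = 380 / 20 = 19
(The negative root is discarded since n must be a positive integer.)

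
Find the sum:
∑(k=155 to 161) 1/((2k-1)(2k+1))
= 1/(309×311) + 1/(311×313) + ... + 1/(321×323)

Partial fractions: 1/((2k-1)(2k+1)) = (1/2)[1/(2k-1) - 1/(2k+1)]
The series telescopes:
= (1/2)[1/309 - 1/323]
= 7/99807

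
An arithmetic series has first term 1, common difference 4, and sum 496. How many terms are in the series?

Using S = n/2 × [2a + (n-1)d]
496 = n/2 × [2(1) + (n-1)(4)]
496 = n/2 × [2 + 4n - 4]
992 = n × [-2 + 4n]
4n² + (-2)n - 992 = 0
Discriminant: Δ = (-2)² - 4(4)(-992) = 4 + 15872 = 15876
√Δ = 126
n = [-(-2) + √Δ] / (2·4) = (2 + 126) / 8 = 128 / 8 = 16
(The negative root is discarded since n must be a positive integer.)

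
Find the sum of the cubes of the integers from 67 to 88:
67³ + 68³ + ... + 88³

Use ∑_{k=1}^{n} k³ = [n(n+1)/2]², then subtract the first 66 terms.
∑_{k=1}^{88} k³ = [88×89/2]² = 3916² = 15335056
∑_{k=1}^{66} k³ = [66×67/2]² = 2211² = 4888521
∑_{k=67}^{88} k³ = 15335056 - 4888521 = 10446535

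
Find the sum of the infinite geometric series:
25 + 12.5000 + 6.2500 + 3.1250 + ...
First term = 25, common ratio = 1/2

For |r| < 1, S = a / (1 - r)
S = 25 / (1 - (1/2))
S = 25 / (1/2)
S = 50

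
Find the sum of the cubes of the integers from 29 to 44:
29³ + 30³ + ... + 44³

Use ∑_{k=1}^{n} k³ = [n(n+1)/2]², then subtract the first 28 terms.
∑_{k=1}^{44} k³ = [44×45/2]² = 990² = 980100
∑_{k=1}^{28} k³ = [28×29/2]² = 406² = 164836
∑_{k=29}^{44} k³ = 980100 - 164836 = 815264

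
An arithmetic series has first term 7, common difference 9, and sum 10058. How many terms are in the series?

Using S = n/2 × [2a + (n-1)d]
10058 = n/2 × [2(7) + (n-1)(9)]
10058 = n/2 × [14 + 9n - 9]
20116 = n × [5 + 9n]
9n² + (5)n - 20116 = 0
Discriminant: Δ = (5)² - 4(9)(-20116) = 25 + 724176 = 724201
√Δ = 851
n = [-(5) + √Δ] / (2·9) = (-5 + 851) / 18 = 846 / 18 = 47
(The negative root is discarded since n must be a positive integer.)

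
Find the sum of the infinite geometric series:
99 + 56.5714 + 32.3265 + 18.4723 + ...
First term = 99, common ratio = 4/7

For |r| < 1, S = a / (1 - r)
S = 99 / (1 - (4/7))
S = 99 / (3/7)
S = 231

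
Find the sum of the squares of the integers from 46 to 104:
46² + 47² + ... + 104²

Use ∑_{k=1}^{n} k² = n(n+1)(2n+1)/6, then subtract the first 45 terms.
∑_{k=1}^{104} k² = 104×105×209/6 = 380380
∑_{k=1}^{45} k² = 45×46×91/6 = 31395
∑_{k=46}^{104} k² = 380380 - 31395 = 348985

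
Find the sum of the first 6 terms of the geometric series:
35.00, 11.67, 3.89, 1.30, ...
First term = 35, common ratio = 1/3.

Sₙ = a(1 - rⁿ) / (1 - r)
S_6 = 35(1 - (1/3)^6) / (1 - (1/3))
S_6 = 35(1 - (1/729)) / (2/3)
S_6 = 12740/243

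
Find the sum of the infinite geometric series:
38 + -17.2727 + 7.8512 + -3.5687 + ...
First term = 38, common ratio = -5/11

For |r| < 1, S = a / (1 - r)
S = 38 / (1 - (-5/11))
S = 38 / (16/11)
S = 209/8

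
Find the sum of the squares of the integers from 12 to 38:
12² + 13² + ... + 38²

Use ∑_{k=1}^{n} k² = n(n+1)(2n+1)/6, then subtract the first 11 terms.
∑_{k=1}^{38} k² = 38×39×77/6 = 19019
∑_{k=1}^{11} k² = 11×12×23/6 = 506
∑_{k=12}^{38} k² = 19019 - 506 = 18513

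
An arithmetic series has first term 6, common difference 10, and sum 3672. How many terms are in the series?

Using S = n/2 × [2a + (n-1)d]
3672 = n/2 × [2(6) + (n-1)(10)]
3672 = n/2 × [12 + 10n - 10]
7344 = n × [2 + 10n]
10n² + (2)n - 7344 = 0
Discriminant: Δ = (2)² - 4(10)(-7344) = 4 + 293760 = 293764
√Δ = 542
n = [-(2) + √Δ] / (2·10) = (-2 + 542) / 20 = 540 / 20 = 27
(The negative root is discarded since n must be a positive integer.)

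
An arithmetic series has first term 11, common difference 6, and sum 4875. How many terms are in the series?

Using S = n/2 × [2a + (n-1)d]
4875 = n/2 × [2(11) + (n-1)(6)]
4875 = n/2 × [22 + 6n - 6]
9750 = n × [16 + 6n]
6n² + (16)n - 9750 = 0
Discriminant: Δ = (16)² - 4(6)(-9750) = 256 + 234000 = 234256
√Δ = 484
n = [-(16) + √Δ] / (2·6) = (-16 + 484) / 12 = 468 / 12 = 39
(The negative root is discarded since n must be a positive integer.)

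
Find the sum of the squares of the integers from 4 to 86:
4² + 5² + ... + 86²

Use ∑_{k=1}^{n} k² = n(n+1)(2n+1)/6, then subtract the first 3 terms.
∑_{k=1}^{86} k² = 86×87×173/6 = 215731
∑_{k=1}^{3} k² = 3×4×7/6 = 14
∑_{k=4}^{86} k² = 215731 - 14 = 215717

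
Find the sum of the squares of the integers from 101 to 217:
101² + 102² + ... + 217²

Use ∑_{k=1}^{n} k² = n(n+1)(2n+1)/6, then subtract the first 100 terms.
∑_{k=1}^{217} k² = 217×218×435/6 = 3429685
∑_{k=1}^{100} k² = 100×101×201/6 = 338350
∑_{k=101}^{217} k² = 3429685 - 338350 = 3091335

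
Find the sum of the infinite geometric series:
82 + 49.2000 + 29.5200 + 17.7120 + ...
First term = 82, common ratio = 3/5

For |r| < 1, S = a / (1 - r)
S = 82 / (1 - (3/5))
S = 82 / (2/5)
S = 205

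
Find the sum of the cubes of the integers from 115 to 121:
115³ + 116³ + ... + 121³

Use ∑_{k=1}^{n} k³ = [n(n+1)/2]², then subtract the first 114 terms.
∑_{k=1}^{121} k³ = [121×122/2]² = 7381² = 54479161
∑_{k=1}^{114} k³ = [114×115/2]² = 6555² = 42968025
∑_{k=115}^{121} k³ = 54479161 - 42968025 = 11511136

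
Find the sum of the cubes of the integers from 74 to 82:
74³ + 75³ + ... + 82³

Use ∑_{k=1}^{n} k³ = [n(n+1)/2]², then subtract the first 73 terms.
∑_{k=1}^{82} k³ = [82×83/2]² = 3403² = 11580409
∑_{k=1}^{73} k³ = [73×74/2]² = 2701² = 7295401
∑_{k=74}^{82} k³ = 11580409 - 7295401 = 4285008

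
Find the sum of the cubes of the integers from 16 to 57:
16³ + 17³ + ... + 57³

Use ∑_{k=1}^{n} k³ = [n(n+1)/2]², then subtract the first 15 terms.
∑_{k=1}^{57} k³ = [57×58/2]² = 1653² = 2732409
∑_{k=1}^{15} k³ = [15×16/2]² = 120² = 14400
∑_{k=16}^{57} k³ = 2732409 - 14400 = 2718009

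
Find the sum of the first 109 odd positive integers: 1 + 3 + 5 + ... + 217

Sum of first n odd numbers = n²
= 109²
= 11881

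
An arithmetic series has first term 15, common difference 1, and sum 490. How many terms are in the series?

Using S = n/2 × [2a + (n-1)d]
490 = n/2 × [2(15) + (n-1)(1)]
490 = n/2 × [30 + 1n - 1]
980 = n × [29 + 1n]
1n² + (29)n - 980 = 0
Discriminant: Δ = (29)² - 4(1)(-980) = 841 + 3920 = 4761
√Δ = 69
n = [-(29) + √Δ] / (2·1) = (-29 + 69) / 2 = 40 / 2 = 20
(The negative root is discarded since n must be a positive integer.)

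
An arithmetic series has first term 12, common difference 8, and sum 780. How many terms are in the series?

Using S = n/2 × [2a + (n-1)d]
780 = n/2 × [2(12) + (n-1)(8)]
780 = n/2 × [24 + 8n - 8]
1560 = n × [16 + 8n]
8n² + (16)n - 1560 = 0
Discriminant: Δ = (16)² - 4(8)(-1560) = 256 + 49920 = 50176
√Δ = 224
n = [-(16) + √Δ] / (2·8) = (-16 + 224) / 16 = 208 / 16 = 13
(The negative root is discarded since n must be a positive integer.)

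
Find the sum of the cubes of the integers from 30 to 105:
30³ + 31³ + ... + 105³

Use ∑_{k=1}^{n} k³ = [n(n+1)/2]², then subtract the first 29 terms.
∑_{k=1}^{105} k³ = [105×106/2]² = 5565² = 30969225
∑_{k=1}^{29} k³ = [29×30/2]² = 435² = 189225
∑_{k=30}^{105} k³ = 30969225 - 189225 = 30780000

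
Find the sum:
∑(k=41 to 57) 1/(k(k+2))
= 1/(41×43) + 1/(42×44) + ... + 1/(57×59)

Partial fractions: 1/(k(k+2)) = (1/2)[1/k - 1/(k+2)]
Telescoping leaves the first two and last two terms:
= (1/2)[1/41 + 1/42 - 1/58 - 1/59]
= 10319/1473171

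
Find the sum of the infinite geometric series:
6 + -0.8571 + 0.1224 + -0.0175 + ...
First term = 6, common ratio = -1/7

For |r| < 1, S = a / (1 - r)
S = 6 / (1 - (-1/7))
S = 6 / (8/7)
S = 21/4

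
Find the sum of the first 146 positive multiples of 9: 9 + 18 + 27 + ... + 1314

Factor out 9: = 9(1 + 2 + ... + 146) = 9 × n(n+1)/2
= 9 × 146×147/2
= 9 × 10731
= 96579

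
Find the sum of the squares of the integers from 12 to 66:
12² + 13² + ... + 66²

Use ∑_{k=1}^{n} k² = n(n+1)(2n+1)/6, then subtract the first 11 terms.
∑_{k=1}^{66} k² = 66×67×133/6 = 98021
∑_{k=1}^{11} k² = 11×12×23/6 = 506
∑_{k=12}^{66} k² = 98021 - 506 = 97515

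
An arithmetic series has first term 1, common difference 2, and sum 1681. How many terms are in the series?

Using S = n/2 × [2a + (n-1)d]
1681 = n/2 × [2(1) + (n-1)(2)]
1681 = n/2 × [2 + 2n - 2]
3362 = n × [0 + 2n]
2n² + (0)n - 3362 = 0
Discriminant: Δ = (0)² - 4(2)(-3362) = 0 + 26896 = 26896
√Δ = 164
n = [-(0) + √Δ] / (2·2) = (0 + 164) / 4 = 164 / 4 = 41
(The negative root is discarded since n must be a positive integer.)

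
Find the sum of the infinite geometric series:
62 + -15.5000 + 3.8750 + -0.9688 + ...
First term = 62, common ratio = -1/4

For |r| < 1, S = a / (1 - r)
S = 62 / (1 - (-1/4))
S = 62 / (5/4)
S = 248/5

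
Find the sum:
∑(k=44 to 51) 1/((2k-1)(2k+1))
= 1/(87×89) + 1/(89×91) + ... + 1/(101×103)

Partial fractions: 1/((2k-1)(2k+1)) = (1/2)[1/(2k-1) - 1/(2k+1)]
The series telescopes:
= (1/2)[1/87 - 1/103]
= 8/8961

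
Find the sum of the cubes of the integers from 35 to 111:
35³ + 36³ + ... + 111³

Use ∑_{k=1}^{n} k³ = [n(n+1)/2]², then subtract the first 34 terms.
∑_{k=1}^{111} k³ = [111×112/2]² = 6216² = 38638656
∑_{k=1}^{34} k³ = [34×35/2]² = 595² = 354025
∑_{k=35}^{111} k³ = 38638656 - 354025 = 38284631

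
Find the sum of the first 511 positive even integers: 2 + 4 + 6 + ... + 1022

Sum of first n even numbers = n(n+1)
= 511×512
= 261632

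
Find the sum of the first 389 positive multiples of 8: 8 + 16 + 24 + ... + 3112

Factor out 8: = 8(1 + 2 + ... + 389) = 8 × n(n+1)/2
= 8 × 389×390/2
= 8 × 75855
= 606840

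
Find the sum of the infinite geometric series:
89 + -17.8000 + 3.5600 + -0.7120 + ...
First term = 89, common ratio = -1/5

For |r| < 1, S = a / (1 - r)
S = 89 / (1 - (-1/5))
S = 89 / (6/5)
S = 445/6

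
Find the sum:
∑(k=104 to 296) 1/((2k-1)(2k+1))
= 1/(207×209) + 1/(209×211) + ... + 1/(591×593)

Partial fractions: 1/((2k-1)(2k+1)) = (1/2)[1/(2k-1) - 1/(2k+1)]
The series telescopes:
= (1/2)[1/207 - 1/593]
= 193/122751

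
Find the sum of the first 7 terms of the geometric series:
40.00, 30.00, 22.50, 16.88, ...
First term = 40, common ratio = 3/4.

Sₙ = a(1 - rⁿ) / (1 - r)
S_7 = 40(1 - (3/4)^7) / (1 - (3/4))
S_7 = 40(1 - (2187/16384)) / (1/4)
S_7 = 70985/512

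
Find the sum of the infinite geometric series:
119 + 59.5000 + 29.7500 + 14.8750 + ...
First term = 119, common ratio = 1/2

For |r| < 1, S = a / (1 - r)
S = 119 / (1 - (1/2))
S = 119 / (1/2)
S = 238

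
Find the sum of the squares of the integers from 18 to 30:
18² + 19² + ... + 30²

Use ∑_{k=1}^{n} k² = n(n+1)(2n+1)/6, then subtract the first 17 terms.
∑_{k=1}^{30} k² = 30×31×61/6 = 9455
∑_{k=1}^{17} k² = 17×18×35/6 = 1785
∑_{k=18}^{30} k² = 9455 - 1785 = 7670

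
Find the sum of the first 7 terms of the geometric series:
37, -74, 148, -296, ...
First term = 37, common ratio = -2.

Sₙ = a(1 - rⁿ) / (1 - r)
S_7 = 37(1 - (-2)^7) / (1 - (-2))
S_7 = 37(1 - (-128)) / (3)
S_7 = 1591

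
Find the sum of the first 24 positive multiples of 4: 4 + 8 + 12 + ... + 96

Factor out 4: = 4(1 + 2 + ... + 24) = 4 × n(n+1)/2
= 4 × 24×25/2
= 4 × 300
= 1200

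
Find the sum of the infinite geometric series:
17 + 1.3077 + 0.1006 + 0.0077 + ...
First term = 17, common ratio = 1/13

For |r| < 1, S = a / (1 - r)
S = 17 / (1 - (1/13))
S = 17 / (12/13)
S = 221/12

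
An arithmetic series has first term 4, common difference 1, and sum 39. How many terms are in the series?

Using S = n/2 × [2a + (n-1)d]
39 = n/2 × [2(4) + (n-1)(1)]
39 = n/2 × [8 + 1n - 1]
78 = n × [7 + 1n]
1n² + (7)n - 78 = 0
Discriminant: Δ = (7)² - 4(1)(-78) = 49 + 312 = 361
√Δ = 19
n = [-(7) + √Δ] / (2·1) = (-7 + 19) / 2 = 12 / 2 = 6
(The negative root is discarded since n must be a positive integer.)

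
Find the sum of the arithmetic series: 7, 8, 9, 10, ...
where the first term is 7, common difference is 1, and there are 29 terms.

Sₙ = n/2 × (first + last)
Last term = a + (n-1)d = 7 + (29-1)×1 = 35
S_29 = 29/2 × (7 + 35)
S_29 = 29/2 × 42 = 609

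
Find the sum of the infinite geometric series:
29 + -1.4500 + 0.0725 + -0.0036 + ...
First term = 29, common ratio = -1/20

For |r| < 1, S = a / (1 - r)
S = 29 / (1 - (-1/20))
S = 29 / (21/20)
S = 580/21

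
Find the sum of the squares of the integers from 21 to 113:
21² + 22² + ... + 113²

Use ∑_{k=1}^{n} k² = n(n+1)(2n+1)/6, then subtract the first 20 terms.
∑_{k=1}^{113} k² = 113×114×227/6 = 487369
∑_{k=1}^{20} k² = 20×21×41/6 = 2870
∑_{k=21}^{113} k² = 487369 - 2870 = 484499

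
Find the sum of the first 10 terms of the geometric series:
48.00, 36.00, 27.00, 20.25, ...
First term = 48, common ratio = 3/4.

Sₙ = a(1 - rⁿ) / (1 - r)
S_10 = 48(1 - (3/4)^10) / (1 - (3/4))
S_10 = 48(1 - (59049/1048576)) / (1/4)
S_10 = 2968581/16384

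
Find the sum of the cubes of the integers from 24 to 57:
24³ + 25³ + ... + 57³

Use ∑_{k=1}^{n} k³ = [n(n+1)/2]², then subtract the first 23 terms.
∑_{k=1}^{57} k³ = [57×58/2]² = 1653² = 2732409
∑_{k=1}^{23} k³ = [23×24/2]² = 276² = 76176
∑_{k=24}^{57} k³ = 2732409 - 76176 = 2656233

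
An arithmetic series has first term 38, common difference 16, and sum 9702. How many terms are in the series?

Using S = n/2 × [2a + (n-1)d]
9702 = n/2 × [2(38) + (n-1)(16)]
9702 = n/2 × [76 + 16n - 16]
19404 = n × [60 + 16n]
16n² + (60)n - 19404 = 0
Discriminant: Δ = (60)² - 4(16)(-19404) = 3600 + 1241856 = 1245456
√Δ = 1116
n = [-(60) + √Δ] / (2·16) = (-60 + 1116) / 32 = 1056 / 32 = 33
(The negative root is discarded since n must be a positive integer.)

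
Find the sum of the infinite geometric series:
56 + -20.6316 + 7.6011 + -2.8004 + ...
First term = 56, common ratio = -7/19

For |r| < 1, S = a / (1 - r)
S = 56 / (1 - (-7/19))
S = 56 / (26/19)
S = 532/13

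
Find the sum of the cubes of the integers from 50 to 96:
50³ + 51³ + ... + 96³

Use ∑_{k=1}^{n} k³ = [n(n+1)/2]², then subtract the first 49 terms.
∑_{k=1}^{96} k³ = [96×97/2]² = 4656² = 21678336
∑_{k=1}^{49} k³ = [49×50/2]² = 1225² = 1500625
∑_{k=50}^{96} k³ = 21678336 - 1500625 = 20177711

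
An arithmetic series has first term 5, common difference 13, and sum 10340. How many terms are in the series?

Using S = n/2 × [2a + (n-1)d]
10340 = n/2 × [2(5) + (n-1)(13)]
10340 = n/2 × [10 + 13n - 13]
20680 = n × [-3 + 13n]
13n² + (-3)n - 20680 = 0
Discriminant: Δ = (-3)² - 4(13)(-20680) = 9 + 1075360 = 1075369
√Δ = 1037
n = [-(-3) + √Δ] / (2·13) = (3 + 1037) / 26 = 1040 / 26 = 40
(The negative root is discarded since n must be a positive integer.)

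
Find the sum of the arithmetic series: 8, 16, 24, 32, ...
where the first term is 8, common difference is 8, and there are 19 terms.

Sₙ = n/2 × (first + last)
Last term = a + (n-1)d = 8 + (19-1)×8 = 152
S_19 = 19/2 × (8 + 152)
S_19 = 19/2 × 160 = 1520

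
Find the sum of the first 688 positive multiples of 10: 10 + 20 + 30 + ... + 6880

Factor out 10: = 10(1 + 2 + ... + 688) = 10 × n(n+1)/2
= 10 × 688×689/2
= 10 × 237016
= 2370160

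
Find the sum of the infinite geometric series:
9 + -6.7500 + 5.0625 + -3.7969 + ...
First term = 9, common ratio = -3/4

For |r| < 1, S = a / (1 - r)
S = 9 / (1 - (-3/4))
S = 9 / (7/4)
S = 36/7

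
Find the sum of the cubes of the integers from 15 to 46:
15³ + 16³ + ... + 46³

Use ∑_{k=1}^{n} k³ = [n(n+1)/2]², then subtract the first 14 terms.
∑_{k=1}^{46} k³ = [46×47/2]² = 1081² = 1168561
∑_{k=1}^{14} k³ = [14×15/2]² = 105² = 11025
∑_{k=15}^{46} k³ = 1168561 - 11025 = 1157536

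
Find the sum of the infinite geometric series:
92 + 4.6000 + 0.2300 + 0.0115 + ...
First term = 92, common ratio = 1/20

For |r| < 1, S = a / (1 - r)
S = 92 / (1 - (1/20))
S = 92 / (19/20)
S = 1840/19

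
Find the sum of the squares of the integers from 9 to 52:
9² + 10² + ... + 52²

Use ∑_{k=1}^{n} k² = n(n+1)(2n+1)/6, then subtract the first 8 terms.
∑_{k=1}^{52} k² = 52×53×105/6 = 48230
∑_{k=1}^{8} k² = 8×9×17/6 = 204
∑_{k=9}^{52} k² = 48230 - 204 = 48026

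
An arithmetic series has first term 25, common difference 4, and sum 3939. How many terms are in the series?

Using S = n/2 × [2a + (n-1)d]
3939 = n/2 × [2(25) + (n-1)(4)]
3939 = n/2 × [50 + 4n - 4]
7878 = n × [46 + 4n]
4n² + (46)n - 7878 = 0
Discriminant: Δ = (46)² - 4(4)(-7878) = 2116 + 126048 = 128164
√Δ = 358
n = [-(46) + √Δ] / (2·4) = (-46 + 358) / 8 = 312 / 8 = 39
(The negative root is discarded since n must be a positive integer.)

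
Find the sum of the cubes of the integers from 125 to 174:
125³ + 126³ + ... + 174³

Use ∑_{k=1}^{n} k³ = [n(n+1)/2]², then subtract the first 124 terms.
∑_{k=1}^{174} k³ = [174×175/2]² = 15225² = 231800625
∑_{k=1}^{124} k³ = [124×125/2]² = 7750² = 60062500
∑_{k=125}^{174} k³ = 231800625 - 60062500 = 171738125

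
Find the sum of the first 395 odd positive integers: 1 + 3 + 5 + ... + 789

Sum of first n odd numbers = n²
= 395²
= 156025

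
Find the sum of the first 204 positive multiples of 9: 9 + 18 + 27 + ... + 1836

Factor out 9: = 9(1 + 2 + ... + 204) = 9 × n(n+1)/2
= 9 × 204×205/2
= 9 × 20910
= 188190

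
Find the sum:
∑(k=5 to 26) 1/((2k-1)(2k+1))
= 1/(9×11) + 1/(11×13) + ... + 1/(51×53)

Partial fractions: 1/((2k-1)(2k+1)) = (1/2)[1/(2k-1) - 1/(2k+1)]
The series telescopes:
= (1/2)[1/9 - 1/53]
= 22/477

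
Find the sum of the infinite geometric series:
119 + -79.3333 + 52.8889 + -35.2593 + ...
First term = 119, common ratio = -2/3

For |r| < 1, S = a / (1 - r)
S = 119 / (1 - (-2/3))
S = 119 / (5/3)
S = 357/5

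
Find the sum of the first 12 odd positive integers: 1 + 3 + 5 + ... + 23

Sum of first n odd numbers = n²
= 12²
= 144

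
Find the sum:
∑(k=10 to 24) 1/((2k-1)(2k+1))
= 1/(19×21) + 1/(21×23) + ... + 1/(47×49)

Partial fractions: 1/((2k-1)(2k+1)) = (1/2)[1/(2k-1) - 1/(2k+1)]
The series telescopes:
= (1/2)[1/19 - 1/49]
= 15/931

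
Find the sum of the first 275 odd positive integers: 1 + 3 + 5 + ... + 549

Sum of first n odd numbers = n²
= 275²
= 75625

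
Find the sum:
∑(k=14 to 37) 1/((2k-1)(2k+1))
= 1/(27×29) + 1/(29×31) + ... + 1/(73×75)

Partial fractions: 1/((2k-1)(2k+1)) = (1/2)[1/(2k-1) - 1/(2k+1)]
The series telescopes:
= (1/2)[1/27 - 1/75]
= 8/675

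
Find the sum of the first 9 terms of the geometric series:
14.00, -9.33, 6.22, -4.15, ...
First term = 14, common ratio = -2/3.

Sₙ = a(1 - rⁿ) / (1 - r)
S_9 = 14(1 - (-2/3)^9) / (1 - (-2/3))
S_9 = 14(1 - (-512/19683)) / (5/3)
S_9 = 56546/6561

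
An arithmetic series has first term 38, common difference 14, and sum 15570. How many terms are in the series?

Using S = n/2 × [2a + (n-1)d]
15570 = n/2 × [2(38) + (n-1)(14)]
15570 = n/2 × [76 + 14n - 14]
31140 = n × [62 + 14n]
14n² + (62)n - 31140 = 0
Discriminant: Δ = (62)² - 4(14)(-31140) = 3844 + 1743840 = 1747684
√Δ = 1322
n = [-(62) + √Δ] / (2·14) = (-62 + 1322) / 28 = 1260 / 28 = 45
(The negative root is discarded since n must be a positive integer.)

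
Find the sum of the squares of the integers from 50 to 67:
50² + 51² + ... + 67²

Use ∑_{k=1}^{n} k² = n(n+1)(2n+1)/6, then subtract the first 49 terms.
∑_{k=1}^{67} k² = 67×68×135/6 = 102510
∑_{k=1}^{49} k² = 49×50×99/6 = 40425
∑_{k=50}^{67} k² = 102510 - 40425 = 62085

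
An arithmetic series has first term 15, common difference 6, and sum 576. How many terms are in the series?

Using S = n/2 × [2a + (n-1)d]
576 = n/2 × [2(15) + (n-1)(6)]
576 = n/2 × [30 + 6n - 6]
1152 = n × [24 + 6n]
6n² + (24)n - 1152 = 0
Discriminant: Δ = (24)² - 4(6)(-1152) = 576 + 27648 = 28224
√Δ = 168
n = [-(24) + √Δ] / (2·6) = (-24 + 168) / 12 = 144 / 12 = 12
(The negative root is discarded since n must be a positive integer.)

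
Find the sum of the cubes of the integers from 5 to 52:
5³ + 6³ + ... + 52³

Use ∑_{k=1}^{n} k³ = [n(n+1)/2]², then subtract the first 4 terms.
∑_{k=1}^{52} k³ = [52×53/2]² = 1378² = 1898884
∑_{k=1}^{4} k³ = [4×5/2]² = 10² = 100
∑_{k=5}^{52} k³ = 1898884 - 100 = 1898784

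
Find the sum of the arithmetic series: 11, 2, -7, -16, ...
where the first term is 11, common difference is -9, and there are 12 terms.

Sₙ = n/2 × (first + last)
Last term = a + (n-1)d = 11 + (12-1)×(-9) = -88
S_12 = 12/2 × (11 + (-88))
S_12 = 12/2 × (-77) = -462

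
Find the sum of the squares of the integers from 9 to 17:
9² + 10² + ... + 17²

Use ∑_{k=1}^{n} k² = n(n+1)(2n+1)/6, then subtract the first 8 terms.
∑_{k=1}^{17} k² = 17×18×35/6 = 1785
∑_{k=1}^{8} k² = 8×9×17/6 = 204
∑_{k=9}^{17} k² = 1785 - 204 = 1581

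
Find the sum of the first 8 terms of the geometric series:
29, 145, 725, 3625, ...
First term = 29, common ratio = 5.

Sₙ = a(1 - rⁿ) / (1 - r)
S_8 = 29(1 - 5^8) / (1 - 5)
S_8 = 29(1 - 390625) / (-4)
S_8 = 2832024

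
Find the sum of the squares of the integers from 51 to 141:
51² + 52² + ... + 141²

Use ∑_{k=1}^{n} k² = n(n+1)(2n+1)/6, then subtract the first 50 terms.
∑_{k=1}^{141} k² = 141×142×283/6 = 944371
∑_{k=1}^{50} k² = 50×51×101/6 = 42925
∑_{k=51}^{141} k² = 944371 - 42925 = 901446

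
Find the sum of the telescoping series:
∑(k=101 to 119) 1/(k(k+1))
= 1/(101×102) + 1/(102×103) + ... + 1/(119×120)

Partial fractions: 1/(k(k+1)) = 1/k - 1/(k+1)
The series telescopes:
= (1/101 - 1/102) + (1/102 - 1/103) + ... + (1/119 - 1/120)
= 1/101 - 1/120
= 19/12120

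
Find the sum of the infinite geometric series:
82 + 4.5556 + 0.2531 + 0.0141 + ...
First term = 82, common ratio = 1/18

For |r| < 1, S = a / (1 - r)
S = 82 / (1 - (1/18))
S = 82 / (17/18)
S = 1476/17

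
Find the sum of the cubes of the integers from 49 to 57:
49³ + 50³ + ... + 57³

Use ∑_{k=1}^{n} k³ = [n(n+1)/2]², then subtract the first 48 terms.
∑_{k=1}^{57} k³ = [57×58/2]² = 1653² = 2732409
∑_{k=1}^{48} k³ = [48×49/2]² = 1176² = 1382976
∑_{k=49}^{57} k³ = 2732409 - 1382976 = 1349433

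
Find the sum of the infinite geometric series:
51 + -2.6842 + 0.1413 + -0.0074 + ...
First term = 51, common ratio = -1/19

For |r| < 1, S = a / (1 - r)
S = 51 / (1 - (-1/19))
S = 51 / (20/19)
S = 969/20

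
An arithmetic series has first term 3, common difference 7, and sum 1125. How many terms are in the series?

Using S = n/2 × [2a + (n-1)d]
1125 = n/2 × [2(3) + (n-1)(7)]
1125 = n/2 × [6 + 7n - 7]
2250 = n × [-1 + 7n]
7n² + (-1)n - 2250 = 0
Discriminant: Δ = (-1)² - 4(7)(-2250) = 1 + 63000 = 63001
√Δ = 251
n = [-(-1) + √Δ] / (2·7) = (1 + 251) / 14 = 252 / 14 = 18
(The negative root is discarded since n must be a positive integer.)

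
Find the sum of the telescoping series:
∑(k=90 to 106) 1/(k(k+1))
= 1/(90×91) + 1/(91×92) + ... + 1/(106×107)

Partial fractions: 1/(k(k+1)) = 1/k - 1/(k+1)
The series telescopes:
= (1/90 - 1/91) + (1/91 - 1/92) + ... + (1/106 - 1/107)
= 1/90 - 1/107
= 17/9630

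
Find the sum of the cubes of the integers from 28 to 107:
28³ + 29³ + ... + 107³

Use ∑_{k=1}^{n} k³ = [n(n+1)/2]², then subtract the first 27 terms.
∑_{k=1}^{107} k³ = [107×108/2]² = 5778² = 33385284
∑_{k=1}^{27} k³ = [27×28/2]² = 378² = 142884
∑_{k=28}^{107} k³ = 33385284 - 142884 = 33242400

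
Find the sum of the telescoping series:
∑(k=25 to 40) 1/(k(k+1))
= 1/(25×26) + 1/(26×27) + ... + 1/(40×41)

Partial fractions: 1/(k(k+1)) = 1/k - 1/(k+1)
The series telescopes:
= (1/25 - 1/26) + (1/26 - 1/27) + ... + (1/40 - 1/41)
= 1/25 - 1/41
= 16/1025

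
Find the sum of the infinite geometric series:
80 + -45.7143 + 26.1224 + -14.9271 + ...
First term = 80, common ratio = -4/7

For |r| < 1, S = a / (1 - r)
S = 80 / (1 - (-4/7))
S = 80 / (11/7)
S = 560/11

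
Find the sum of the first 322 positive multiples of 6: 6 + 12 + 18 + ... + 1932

Factor out 6: = 6(1 + 2 + ... + 322) = 6 × n(n+1)/2
= 6 × 322×323/2
= 6 × 52003
= 312018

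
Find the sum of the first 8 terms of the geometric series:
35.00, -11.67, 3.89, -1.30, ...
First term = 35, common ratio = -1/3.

Sₙ = a(1 - rⁿ) / (1 - r)
S_8 = 35(1 - (-1/3)^8) / (1 - (-1/3))
S_8 = 35(1 - (1/6561)) / (4/3)
S_8 = 57400/2187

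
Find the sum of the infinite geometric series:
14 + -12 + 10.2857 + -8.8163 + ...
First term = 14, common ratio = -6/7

For |r| < 1, S = a / (1 - r)
S = 14 / (1 - (-6/7))
S = 14 / (13/7)
S = 98/13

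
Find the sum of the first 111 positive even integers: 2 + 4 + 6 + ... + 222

Sum of first n even numbers = n(n+1)
= 111×112
= 12432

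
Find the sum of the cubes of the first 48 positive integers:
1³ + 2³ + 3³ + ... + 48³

Formula: ∑k³ = [n(n+1)/2]²
= [48×49/2]²
= 1176²
= 1382976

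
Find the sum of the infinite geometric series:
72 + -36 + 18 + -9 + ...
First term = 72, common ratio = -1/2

For |r| < 1, S = a / (1 - r)
S = 72 / (1 - (-1/2))
S = 72 / (3/2)
S = 48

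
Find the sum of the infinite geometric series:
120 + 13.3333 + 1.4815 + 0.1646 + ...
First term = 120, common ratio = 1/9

For |r| < 1, S = a / (1 - r)
S = 120 / (1 - (1/9))
S = 120 / (8/9)
S = 135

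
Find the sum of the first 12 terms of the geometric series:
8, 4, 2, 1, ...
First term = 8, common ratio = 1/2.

Sₙ = a(1 - rⁿ) / (1 - r)
S_12 = 8(1 - (1/2)^12) / (1 - (1/2))
S_12 = 8(1 - (1/4096)) / (1/2)
S_12 = 4095/256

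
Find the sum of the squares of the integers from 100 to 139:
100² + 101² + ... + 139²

Use ∑_{k=1}^{n} k² = n(n+1)(2n+1)/6, then subtract the first 99 terms.
∑_{k=1}^{139} k² = 139×140×279/6 = 904890
∑_{k=1}^{99} k² = 99×100×199/6 = 328350
∑_{k=100}^{139} k² = 904890 - 328350 = 576540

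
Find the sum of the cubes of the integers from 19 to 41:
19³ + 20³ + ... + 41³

Use ∑_{k=1}^{n} k³ = [n(n+1)/2]², then subtract the first 18 terms.
∑_{k=1}^{41} k³ = [41×42/2]² = 861² = 741321
∑_{k=1}^{18} k³ = [18×19/2]² = 171² = 29241
∑_{k=19}^{41} k³ = 741321 - 29241 = 712080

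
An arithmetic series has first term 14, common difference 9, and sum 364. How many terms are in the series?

Using S = n/2 × [2a + (n-1)d]
364 = n/2 × [2(14) + (n-1)(9)]
364 = n/2 × [28 + 9n - 9]
728 = n × [19 + 9n]
9n² + (19)n - 728 = 0
Discriminant: Δ = (19)² - 4(9)(-728) = 361 + 26208 = 26569
√Δ = 163
n = [-(19) + √Δ] / (2·9) = (-19 + 163) / 18 = 144 / 18 = 8
(The negative root is discarded since n must be a positive integer.)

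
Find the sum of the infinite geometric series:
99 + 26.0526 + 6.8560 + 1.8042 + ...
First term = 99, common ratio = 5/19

For |r| < 1, S = a / (1 - r)
S = 99 / (1 - (5/19))
S = 99 / (14/19)
S = 1881/14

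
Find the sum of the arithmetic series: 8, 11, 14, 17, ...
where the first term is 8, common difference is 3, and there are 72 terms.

Sₙ = n/2 × (first + last)
Last term = a + (n-1)d = 8 + (72-1)×3 = 221
S_72 = 72/2 × (8 + 221)
S_72 = 72/2 × 229 = 8244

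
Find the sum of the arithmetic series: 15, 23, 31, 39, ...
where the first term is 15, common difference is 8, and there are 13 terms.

Sₙ = n/2 × (first + last)
Last term = a + (n-1)d = 15 + (13-1)×8 = 111
S_13 = 13/2 × (15 + 111)
S_13 = 13/2 × 126 = 819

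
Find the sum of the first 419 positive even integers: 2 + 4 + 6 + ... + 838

Sum of first n even numbers = n(n+1)
= 419×420
= 175980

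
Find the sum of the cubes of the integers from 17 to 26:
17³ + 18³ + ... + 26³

Use ∑_{k=1}^{n} k³ = [n(n+1)/2]², then subtract the first 16 terms.
∑_{k=1}^{26} k³ = [26×27/2]² = 351² = 123201
∑_{k=1}^{16} k³ = [16×17/2]² = 136² = 18496
∑_{k=17}^{26} k³ = 123201 - 18496 = 104705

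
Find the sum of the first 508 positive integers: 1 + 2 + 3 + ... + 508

Formula: ∑k = n(n+1)/2
= 508×509/2
= 258572/2
= 129286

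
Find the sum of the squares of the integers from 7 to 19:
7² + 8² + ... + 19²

Use ∑_{k=1}^{n} k² = n(n+1)(2n+1)/6, then subtract the first 6 terms.
∑_{k=1}^{19} k² = 19×20×39/6 = 2470
∑_{k=1}^{6} k² = 6×7×13/6 = 91
∑_{k=7}^{19} k² = 2470 - 91 = 2379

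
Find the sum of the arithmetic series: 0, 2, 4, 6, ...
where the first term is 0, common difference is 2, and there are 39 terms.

Sₙ = n/2 × (first + last)
Last term = a + (n-1)d = 0 + (39-1)×2 = 76
S_39 = 39/2 × (0 + 76)
S_39 = 39/2 × 76 = 1482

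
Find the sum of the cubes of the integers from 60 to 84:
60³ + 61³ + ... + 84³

Use ∑_{k=1}^{n} k³ = [n(n+1)/2]², then subtract the first 59 terms.
∑_{k=1}^{84} k³ = [84×85/2]² = 3570² = 12744900
∑_{k=1}^{59} k³ = [59×60/2]² = 1770² = 3132900
∑_{k=60}^{84} k³ = 12744900 - 3132900 = 9612000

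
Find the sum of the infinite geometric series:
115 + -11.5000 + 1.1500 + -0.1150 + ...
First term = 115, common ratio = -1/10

For |r| < 1, S = a / (1 - r)
S = 115 / (1 - (-1/10))
S = 115 / (11/10)
S = 1150/11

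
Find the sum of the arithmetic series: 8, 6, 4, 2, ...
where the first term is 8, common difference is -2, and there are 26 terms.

Sₙ = n/2 × (first + last)
Last term = a + (n-1)d = 8 + (26-1)×(-2) = -42
S_26 = 26/2 × (8 + (-42))
S_26 = 26/2 × (-34) = -442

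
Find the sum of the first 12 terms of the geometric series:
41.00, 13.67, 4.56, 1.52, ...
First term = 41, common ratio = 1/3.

Sₙ = a(1 - rⁿ) / (1 - r)
S_12 = 41(1 - (1/3)^12) / (1 - (1/3))
S_12 = 41(1 - (1/531441)) / (2/3)
S_12 = 10894520/177147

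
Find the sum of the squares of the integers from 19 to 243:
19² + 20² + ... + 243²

Use ∑_{k=1}^{n} k² = n(n+1)(2n+1)/6, then subtract the first 18 terms.
∑_{k=1}^{243} k² = 243×244×487/6 = 4812534
∑_{k=1}^{18} k² = 18×19×37/6 = 2109
∑_{k=19}^{243} k² = 4812534 - 2109 = 4810425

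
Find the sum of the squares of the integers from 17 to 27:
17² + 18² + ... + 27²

Use ∑_{k=1}^{n} k² = n(n+1)(2n+1)/6, then subtract the first 16 terms.
∑_{k=1}^{27} k² = 27×28×55/6 = 6930
∑_{k=1}^{16} k² = 16×17×33/6 = 1496
∑_{k=17}^{27} k² = 6930 - 1496 = 5434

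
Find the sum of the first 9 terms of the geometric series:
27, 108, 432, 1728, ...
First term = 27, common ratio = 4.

Sₙ = a(1 - rⁿ) / (1 - r)
S_9 = 27(1 - 4^9) / (1 - 4)
S_9 = 27(1 - 262144) / (-3)
S_9 = 2359287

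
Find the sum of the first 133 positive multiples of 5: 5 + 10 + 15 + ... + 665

Factor out 5: = 5(1 + 2 + ... + 133) = 5 × n(n+1)/2
= 5 × 133×134/2
= 5 × 8911
= 44555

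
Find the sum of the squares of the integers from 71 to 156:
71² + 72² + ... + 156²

Use ∑_{k=1}^{n} k² = n(n+1)(2n+1)/6, then subtract the first 70 terms.
∑_{k=1}^{156} k² = 156×157×313/6 = 1277666
∑_{k=1}^{70} k² = 70×71×141/6 = 116795
∑_{k=71}^{156} k² = 1277666 - 116795 = 1160871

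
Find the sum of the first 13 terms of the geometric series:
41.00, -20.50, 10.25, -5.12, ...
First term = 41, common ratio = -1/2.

Sₙ = a(1 - rⁿ) / (1 - r)
S_13 = 41(1 - (-1/2)^13) / (1 - (-1/2))
S_13 = 41(1 - (-1/8192)) / (3/2)
S_13 = 111971/4096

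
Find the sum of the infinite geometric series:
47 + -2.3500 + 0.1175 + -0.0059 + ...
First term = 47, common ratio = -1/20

For |r| < 1, S = a / (1 - r)
S = 47 / (1 - (-1/20))
S = 47 / (21/20)
S = 940/21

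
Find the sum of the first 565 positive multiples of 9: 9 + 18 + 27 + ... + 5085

Factor out 9: = 9(1 + 2 + ... + 565) = 9 × n(n+1)/2
= 9 × 565×566/2
= 9 × 159895
= 1439055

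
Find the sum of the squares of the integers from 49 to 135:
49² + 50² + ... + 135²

Use ∑_{k=1}^{n} k² = n(n+1)(2n+1)/6, then subtract the first 48 terms.
∑_{k=1}^{135} k² = 135×136×271/6 = 829260
∑_{k=1}^{48} k² = 48×49×97/6 = 38024
∑_{k=49}^{135} k² = 829260 - 38024 = 791236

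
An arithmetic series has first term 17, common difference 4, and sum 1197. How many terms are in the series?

Using S = n/2 × [2a + (n-1)d]
1197 = n/2 × [2(17) + (n-1)(4)]
1197 = n/2 × [34 + 4n - 4]
2394 = n × [30 + 4n]
4n² + (30)n - 2394 = 0
Discriminant: Δ = (30)² - 4(4)(-2394) = 900 + 38304 = 39204
√Δ = 198
n = [-(30) + √Δ] / (2·4) = (-30 + 198) / 8 = 168 / 8 = 21
(The negative root is discarded since n must be a positive integer.)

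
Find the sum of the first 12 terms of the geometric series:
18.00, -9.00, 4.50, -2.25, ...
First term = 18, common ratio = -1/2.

Sₙ = a(1 - rⁿ) / (1 - r)
S_12 = 18(1 - (-1/2)^12) / (1 - (-1/2))
S_12 = 18(1 - (1/4096)) / (3/2)
S_12 = 12285/1024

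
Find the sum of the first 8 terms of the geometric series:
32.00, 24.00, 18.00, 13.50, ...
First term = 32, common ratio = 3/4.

Sₙ = a(1 - rⁿ) / (1 - r)
S_8 = 32(1 - (3/4)^8) / (1 - (3/4))
S_8 = 32(1 - (6561/65536)) / (1/4)
S_8 = 58975/512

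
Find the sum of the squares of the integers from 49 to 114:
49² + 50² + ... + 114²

Use ∑_{k=1}^{n} k² = n(n+1)(2n+1)/6, then subtract the first 48 terms.
∑_{k=1}^{114} k² = 114×115×229/6 = 500365
∑_{k=1}^{48} k² = 48×49×97/6 = 38024
∑_{k=49}^{114} k² = 500365 - 38024 = 462341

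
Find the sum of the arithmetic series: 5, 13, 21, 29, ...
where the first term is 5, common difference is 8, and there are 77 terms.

Sₙ = n/2 × (first + last)
Last term = a + (n-1)d = 5 + (77-1)×8 = 613
S_77 = 77/2 × (5 + 613)
S_77 = 77/2 × 618 = 23793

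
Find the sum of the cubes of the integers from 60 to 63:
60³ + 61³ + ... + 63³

Use ∑_{k=1}^{n} k³ = [n(n+1)/2]², then subtract the first 59 terms.
∑_{k=1}^{63} k³ = [63×64/2]² = 2016² = 4064256
∑_{k=1}^{59} k³ = [59×60/2]² = 1770² = 3132900
∑_{k=60}^{63} k³ = 4064256 - 3132900 = 931356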